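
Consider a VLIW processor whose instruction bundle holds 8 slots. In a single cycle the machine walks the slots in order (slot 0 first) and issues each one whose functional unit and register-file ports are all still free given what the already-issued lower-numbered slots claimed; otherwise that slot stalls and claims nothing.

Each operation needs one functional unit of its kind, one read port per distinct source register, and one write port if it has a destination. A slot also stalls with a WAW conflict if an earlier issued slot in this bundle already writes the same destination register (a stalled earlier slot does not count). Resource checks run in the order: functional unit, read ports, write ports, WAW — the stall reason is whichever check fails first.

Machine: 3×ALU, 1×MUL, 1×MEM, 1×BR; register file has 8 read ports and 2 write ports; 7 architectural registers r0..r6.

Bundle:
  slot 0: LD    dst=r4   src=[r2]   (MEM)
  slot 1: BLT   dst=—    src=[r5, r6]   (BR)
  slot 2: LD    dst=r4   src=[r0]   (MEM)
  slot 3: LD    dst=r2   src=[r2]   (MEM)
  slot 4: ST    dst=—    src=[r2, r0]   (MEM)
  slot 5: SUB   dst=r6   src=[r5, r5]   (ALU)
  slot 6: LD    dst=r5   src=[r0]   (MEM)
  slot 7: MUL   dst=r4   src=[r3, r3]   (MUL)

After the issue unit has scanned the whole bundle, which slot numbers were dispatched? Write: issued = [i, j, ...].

(0) want 1×MEM +1rd +1wr — yes → AL3|MU1|ME0|BR1|rd7|wr1
(1) want 1×BR +2rd +0wr — yes → AL3|MU1|ME0|BR0|rd5|wr1
(2) want 1×MEM +1rd +1wr — FU → AL3|MU1|ME0|BR0|rd5|wr1
(3) want 1×MEM +1rd +1wr — FU → AL3|MU1|ME0|BR0|rd5|wr1
(4) want 1×MEM +2rd +0wr — FU → AL3|MU1|ME0|BR0|rd5|wr1
(5) want 1×ALU +1rd +1wr — yes → AL2|MU1|ME0|BR0|rd4|wr0
(6) want 1×MEM +1rd +1wr — FU → AL2|MU1|ME0|BR0|rd4|wr0
(7) want 1×MUL +1rd +1wr — WR_PORT → AL2|MU1|ME0|BR0|rd4|wr0

issued = [0, 1, 5]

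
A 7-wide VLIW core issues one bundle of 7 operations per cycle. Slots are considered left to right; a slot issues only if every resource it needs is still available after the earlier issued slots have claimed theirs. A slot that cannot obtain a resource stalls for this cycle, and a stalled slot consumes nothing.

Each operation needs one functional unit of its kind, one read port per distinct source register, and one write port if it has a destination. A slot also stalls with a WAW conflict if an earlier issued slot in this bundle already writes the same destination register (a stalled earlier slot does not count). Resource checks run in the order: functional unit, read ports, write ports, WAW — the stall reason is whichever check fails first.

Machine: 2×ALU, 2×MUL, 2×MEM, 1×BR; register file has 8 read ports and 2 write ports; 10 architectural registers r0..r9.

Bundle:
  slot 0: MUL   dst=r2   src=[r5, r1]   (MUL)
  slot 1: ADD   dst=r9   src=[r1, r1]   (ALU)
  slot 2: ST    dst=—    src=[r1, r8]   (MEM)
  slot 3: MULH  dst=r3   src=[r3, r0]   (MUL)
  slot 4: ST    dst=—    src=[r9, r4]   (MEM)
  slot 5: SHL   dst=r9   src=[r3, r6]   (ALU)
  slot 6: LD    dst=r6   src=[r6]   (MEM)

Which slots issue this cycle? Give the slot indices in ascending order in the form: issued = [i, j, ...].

issued = [0, 1, 2, 4]

[0] MUL needs rd=2 wr=1: ok; after: ALU=2 MUL=1 MEM=2 BR=1, R=6, W=1
[1] ALU needs rd=1 wr=1: ok; after: ALU=1 MUL=1 MEM=2 BR=1, R=5, W=0
[2] MEM needs rd=2 wr=0: ok; after: ALU=1 MUL=1 MEM=1 BR=1, R=3, W=0
[3] MUL needs rd=2 wr=1: WR_PORT; after: ALU=1 MUL=1 MEM=1 BR=1, R=3, W=0
[4] MEM needs rd=2 wr=0: ok; after: ALU=1 MUL=1 MEM=0 BR=1, R=1, W=0
[5] ALU needs rd=2 wr=1: RD_PORT; after: ALU=1 MUL=1 MEM=0 BR=1, R=1, W=0
[6] MEM needs rd=1 wr=1: FU; after: ALU=1 MUL=1 MEM=0 BR=1, R=1, W=0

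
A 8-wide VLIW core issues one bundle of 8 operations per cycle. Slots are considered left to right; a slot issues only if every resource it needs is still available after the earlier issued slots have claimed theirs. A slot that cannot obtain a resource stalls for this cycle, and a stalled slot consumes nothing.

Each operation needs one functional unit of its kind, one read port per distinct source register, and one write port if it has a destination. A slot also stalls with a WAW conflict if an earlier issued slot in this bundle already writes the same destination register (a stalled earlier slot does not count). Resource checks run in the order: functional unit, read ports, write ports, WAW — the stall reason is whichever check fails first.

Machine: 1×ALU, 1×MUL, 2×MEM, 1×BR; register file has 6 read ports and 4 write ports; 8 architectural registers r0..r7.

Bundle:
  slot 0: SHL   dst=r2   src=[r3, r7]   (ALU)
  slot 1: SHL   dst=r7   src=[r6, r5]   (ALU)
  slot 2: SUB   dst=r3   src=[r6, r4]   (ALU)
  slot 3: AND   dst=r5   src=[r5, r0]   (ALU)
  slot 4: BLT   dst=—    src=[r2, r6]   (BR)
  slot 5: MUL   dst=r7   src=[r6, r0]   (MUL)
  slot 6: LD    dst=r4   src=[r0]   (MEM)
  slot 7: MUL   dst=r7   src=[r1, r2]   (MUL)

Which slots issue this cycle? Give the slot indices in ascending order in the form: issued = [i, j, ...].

#0 ALU src=r3,r7 dispatched  <A:0 Mu:1 Ld:2 B:1 rd:4 wr:3>
#1 ALU src=r6,r5 held:FU  <A:0 Mu:1 Ld:2 B:1 rd:4 wr:3>
#2 ALU src=r6,r4 held:FU  <A:0 Mu:1 Ld:2 B:1 rd:4 wr:3>
#3 ALU src=r5,r0 held:FU  <A:0 Mu:1 Ld:2 B:1 rd:4 wr:3>
#4 BR src=r2,r6 dispatched  <A:0 Mu:1 Ld:2 B:0 rd:2 wr:3>
#5 MUL src=r6,r0 dispatched  <A:0 Mu:0 Ld:2 B:0 rd:0 wr:2>
#6 MEM src=r0 held:RD_PORT  <A:0 Mu:0 Ld:2 B:0 rd:0 wr:2>
#7 MUL src=r1,r2 held:FU  <A:0 Mu:0 Ld:2 B:0 rd:0 wr:2>

issued = [0, 4, 5]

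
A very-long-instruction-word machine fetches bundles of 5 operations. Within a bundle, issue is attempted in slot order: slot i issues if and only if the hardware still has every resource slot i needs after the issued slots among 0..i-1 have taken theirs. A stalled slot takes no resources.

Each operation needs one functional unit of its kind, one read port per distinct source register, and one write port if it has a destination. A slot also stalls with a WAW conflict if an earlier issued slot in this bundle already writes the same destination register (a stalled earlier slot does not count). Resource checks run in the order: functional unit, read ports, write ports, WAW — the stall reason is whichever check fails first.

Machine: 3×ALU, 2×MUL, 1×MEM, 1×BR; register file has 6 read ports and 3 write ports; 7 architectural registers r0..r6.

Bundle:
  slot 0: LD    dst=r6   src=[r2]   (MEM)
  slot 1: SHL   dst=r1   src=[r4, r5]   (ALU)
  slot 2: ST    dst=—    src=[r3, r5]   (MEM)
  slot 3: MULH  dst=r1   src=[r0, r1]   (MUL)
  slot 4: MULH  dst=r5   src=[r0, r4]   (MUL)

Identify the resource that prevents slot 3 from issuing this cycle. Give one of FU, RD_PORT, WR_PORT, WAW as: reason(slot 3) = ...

#0 MEM src=r2 dispatched  <A:3 Mu:2 Ld:0 B:1 rd:5 wr:2>
#1 ALU src=r4,r5 dispatched  <A:2 Mu:2 Ld:0 B:1 rd:3 wr:1>
#2 MEM src=r3,r5 held:FU  <A:2 Mu:2 Ld:0 B:1 rd:3 wr:1>
#3 MUL src=r0,r1 held:WAW  <A:2 Mu:2 Ld:0 B:1 rd:3 wr:1>
#4 MUL src=r0,r4 dispatched  <A:2 Mu:1 Ld:0 B:1 rd:1 wr:0>

reason(slot 3) = WAW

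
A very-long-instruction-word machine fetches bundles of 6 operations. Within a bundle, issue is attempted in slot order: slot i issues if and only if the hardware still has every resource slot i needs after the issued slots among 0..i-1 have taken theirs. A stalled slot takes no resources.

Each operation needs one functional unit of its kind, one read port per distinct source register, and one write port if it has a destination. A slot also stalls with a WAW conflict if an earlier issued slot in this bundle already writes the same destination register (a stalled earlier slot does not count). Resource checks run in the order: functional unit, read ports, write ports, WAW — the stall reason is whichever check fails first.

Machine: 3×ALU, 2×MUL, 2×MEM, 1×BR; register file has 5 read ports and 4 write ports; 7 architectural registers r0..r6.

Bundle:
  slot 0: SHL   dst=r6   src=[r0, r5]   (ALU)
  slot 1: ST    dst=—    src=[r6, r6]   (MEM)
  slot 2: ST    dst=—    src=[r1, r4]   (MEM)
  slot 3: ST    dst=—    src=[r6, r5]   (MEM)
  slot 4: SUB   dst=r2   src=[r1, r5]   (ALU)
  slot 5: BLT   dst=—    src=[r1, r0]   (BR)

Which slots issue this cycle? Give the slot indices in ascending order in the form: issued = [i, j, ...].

issued = [0, 1, 2]

(0) want 1×ALU +2rd +1wr — yes → AL2|MU2|ME2|BR1|rd3|wr3
(1) want 1×MEM +1rd +0wr — yes → AL2|MU2|ME1|BR1|rd2|wr3
(2) want 1×MEM +2rd +0wr — yes → AL2|MU2|ME0|BR1|rd0|wr3
(3) want 1×MEM +2rd +0wr — FU → AL2|MU2|ME0|BR1|rd0|wr3
(4) want 1×ALU +2rd +1wr — RD_PORT → AL2|MU2|ME0|BR1|rd0|wr3
(5) want 1×BR +2rd +0wr — RD_PORT → AL2|MU2|ME0|BR1|rd0|wr3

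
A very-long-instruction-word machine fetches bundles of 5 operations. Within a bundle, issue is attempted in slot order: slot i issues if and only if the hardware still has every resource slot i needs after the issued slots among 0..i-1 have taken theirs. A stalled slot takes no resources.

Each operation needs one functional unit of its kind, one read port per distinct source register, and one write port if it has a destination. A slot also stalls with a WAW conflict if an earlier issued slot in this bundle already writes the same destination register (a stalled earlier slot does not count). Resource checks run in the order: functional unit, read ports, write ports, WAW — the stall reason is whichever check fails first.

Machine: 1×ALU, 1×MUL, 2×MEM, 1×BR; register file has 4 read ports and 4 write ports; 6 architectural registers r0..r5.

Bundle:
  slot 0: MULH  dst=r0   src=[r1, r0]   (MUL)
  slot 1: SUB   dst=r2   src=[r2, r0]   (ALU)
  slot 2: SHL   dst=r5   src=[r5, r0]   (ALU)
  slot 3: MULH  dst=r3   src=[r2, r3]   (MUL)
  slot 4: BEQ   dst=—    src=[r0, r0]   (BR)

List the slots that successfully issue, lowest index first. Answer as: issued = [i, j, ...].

issued = [0, 1]

[0] MUL needs rd=2 wr=1: ok; after: ALU=1 MUL=0 MEM=2 BR=1, R=2, W=3
[1] ALU needs rd=2 wr=1: ok; after: ALU=0 MUL=0 MEM=2 BR=1, R=0, W=2
[2] ALU needs rd=2 wr=1: FU; after: ALU=0 MUL=0 MEM=2 BR=1, R=0, W=2
[3] MUL needs rd=2 wr=1: FU; after: ALU=0 MUL=0 MEM=2 BR=1, R=0, W=2
[4] BR needs rd=1 wr=0: RD_PORT; after: ALU=0 MUL=0 MEM=2 BR=1, R=0, W=2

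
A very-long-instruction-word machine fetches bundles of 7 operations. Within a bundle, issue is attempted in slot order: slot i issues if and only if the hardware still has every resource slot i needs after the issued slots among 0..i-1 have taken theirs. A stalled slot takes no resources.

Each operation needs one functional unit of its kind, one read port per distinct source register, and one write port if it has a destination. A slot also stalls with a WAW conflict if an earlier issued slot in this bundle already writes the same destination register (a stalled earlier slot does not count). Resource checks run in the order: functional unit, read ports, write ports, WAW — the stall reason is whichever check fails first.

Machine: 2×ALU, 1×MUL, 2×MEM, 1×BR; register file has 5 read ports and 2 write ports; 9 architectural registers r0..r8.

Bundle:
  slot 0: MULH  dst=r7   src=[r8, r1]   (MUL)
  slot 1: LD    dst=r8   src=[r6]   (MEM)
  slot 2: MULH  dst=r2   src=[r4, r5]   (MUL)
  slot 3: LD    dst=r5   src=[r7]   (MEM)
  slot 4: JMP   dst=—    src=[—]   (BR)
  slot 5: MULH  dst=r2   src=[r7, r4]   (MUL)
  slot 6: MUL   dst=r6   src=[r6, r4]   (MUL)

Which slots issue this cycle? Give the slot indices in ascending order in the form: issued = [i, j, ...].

issued = [0, 1, 4]

(0) want 1×MUL +2rd +1wr — yes → AL2|MU0|ME2|BR1|rd3|wr1
(1) want 1×MEM +1rd +1wr — yes → AL2|MU0|ME1|BR1|rd2|wr0
(2) want 1×MUL +2rd +1wr — FU → AL2|MU0|ME1|BR1|rd2|wr0
(3) want 1×MEM +1rd +1wr — WR_PORT → AL2|MU0|ME1|BR1|rd2|wr0
(4) want 1×BR +0rd +0wr — yes → AL2|MU0|ME1|BR0|rd2|wr0
(5) want 1×MUL +2rd +1wr — FU → AL2|MU0|ME1|BR0|rd2|wr0
(6) want 1×MUL +2rd +1wr — FU → AL2|MU0|ME1|BR0|rd2|wr0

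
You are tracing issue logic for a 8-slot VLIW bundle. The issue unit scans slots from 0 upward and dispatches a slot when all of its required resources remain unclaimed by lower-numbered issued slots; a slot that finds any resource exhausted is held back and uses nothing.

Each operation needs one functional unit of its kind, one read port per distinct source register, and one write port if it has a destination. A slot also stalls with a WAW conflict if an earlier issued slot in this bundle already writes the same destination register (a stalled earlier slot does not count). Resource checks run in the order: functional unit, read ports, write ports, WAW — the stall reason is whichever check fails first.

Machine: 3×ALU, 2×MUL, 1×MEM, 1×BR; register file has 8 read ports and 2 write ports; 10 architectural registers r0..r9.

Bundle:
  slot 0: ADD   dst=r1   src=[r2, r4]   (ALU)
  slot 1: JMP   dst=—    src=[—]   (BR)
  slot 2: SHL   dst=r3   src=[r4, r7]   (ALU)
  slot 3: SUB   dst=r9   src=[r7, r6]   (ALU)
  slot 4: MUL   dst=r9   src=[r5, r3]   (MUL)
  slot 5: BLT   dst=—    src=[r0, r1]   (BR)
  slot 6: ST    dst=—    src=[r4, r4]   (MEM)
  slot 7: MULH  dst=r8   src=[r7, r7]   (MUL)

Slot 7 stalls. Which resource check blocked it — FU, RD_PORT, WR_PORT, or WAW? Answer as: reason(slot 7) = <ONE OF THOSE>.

reason(slot 7) = WR_PORT

  0. ALU→r1 ⇒ go  {2A/2Mu/1Ld/1B | 6r 1w}
  1. BR ⇒ go  {2A/2Mu/1Ld/0B | 6r 1w}
  2. ALU→r3 ⇒ go  {1A/2Mu/1Ld/0B | 4r 0w}
  3. ALU→r9 ⇒ no(WR_PORT)  {1A/2Mu/1Ld/0B | 4r 0w}
  4. MUL→r9 ⇒ no(WR_PORT)  {1A/2Mu/1Ld/0B | 4r 0w}
  5. BR ⇒ no(FU)  {1A/2Mu/1Ld/0B | 4r 0w}
  6. MEM ⇒ go  {1A/2Mu/0Ld/0B | 3r 0w}
  7. MUL→r8 ⇒ no(WR_PORT)  {1A/2Mu/0Ld/0B | 3r 0w}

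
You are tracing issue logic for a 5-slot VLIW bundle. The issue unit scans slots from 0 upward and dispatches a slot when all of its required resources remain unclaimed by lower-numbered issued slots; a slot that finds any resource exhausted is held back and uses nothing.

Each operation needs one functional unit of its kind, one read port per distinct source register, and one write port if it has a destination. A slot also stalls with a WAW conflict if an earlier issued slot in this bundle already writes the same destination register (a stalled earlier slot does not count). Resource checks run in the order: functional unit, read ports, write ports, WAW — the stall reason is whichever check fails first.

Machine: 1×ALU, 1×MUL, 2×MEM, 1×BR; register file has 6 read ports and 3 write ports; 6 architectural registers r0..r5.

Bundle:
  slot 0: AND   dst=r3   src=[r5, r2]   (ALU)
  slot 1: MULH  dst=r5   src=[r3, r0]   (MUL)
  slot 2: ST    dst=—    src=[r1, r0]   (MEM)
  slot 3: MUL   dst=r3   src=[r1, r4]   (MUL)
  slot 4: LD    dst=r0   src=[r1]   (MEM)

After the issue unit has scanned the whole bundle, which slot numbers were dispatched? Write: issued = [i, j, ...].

issued = [0, 1, 2]

  0. ALU→r3 ⇒ go  {0A/1Mu/2Ld/1B | 4r 2w}
  1. MUL→r5 ⇒ go  {0A/0Mu/2Ld/1B | 2r 1w}
  2. MEM ⇒ go  {0A/0Mu/1Ld/1B | 0r 1w}
  3. MUL→r3 ⇒ no(FU)  {0A/0Mu/1Ld/1B | 0r 1w}
  4. MEM→r0 ⇒ no(RD_PORT)  {0A/0Mu/1Ld/1B | 0r 1w}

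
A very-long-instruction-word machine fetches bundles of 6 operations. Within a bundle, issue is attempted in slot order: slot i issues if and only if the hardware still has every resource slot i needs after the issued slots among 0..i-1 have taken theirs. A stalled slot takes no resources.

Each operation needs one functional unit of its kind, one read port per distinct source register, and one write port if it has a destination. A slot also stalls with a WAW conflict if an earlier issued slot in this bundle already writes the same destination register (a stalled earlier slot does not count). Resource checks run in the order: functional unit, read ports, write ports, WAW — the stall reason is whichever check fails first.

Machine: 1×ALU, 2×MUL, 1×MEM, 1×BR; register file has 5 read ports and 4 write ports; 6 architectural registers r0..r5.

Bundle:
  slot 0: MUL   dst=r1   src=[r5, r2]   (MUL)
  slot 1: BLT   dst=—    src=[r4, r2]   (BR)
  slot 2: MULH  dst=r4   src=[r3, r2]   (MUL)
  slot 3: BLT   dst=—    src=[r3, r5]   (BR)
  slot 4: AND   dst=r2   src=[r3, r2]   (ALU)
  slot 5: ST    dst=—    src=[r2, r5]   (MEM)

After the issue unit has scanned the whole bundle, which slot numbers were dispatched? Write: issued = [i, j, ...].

issued = [0, 1]

slot 0 (MUL): ISSUE — free A1,Mu1,Ld1,B1 rp3 wp3
slot 1 (BR): ISSUE — free A1,Mu1,Ld1,B0 rp1 wp3
slot 2 (MUL): stall RD_PORT — free A1,Mu1,Ld1,B0 rp1 wp3
slot 3 (BR): stall FU — free A1,Mu1,Ld1,B0 rp1 wp3
slot 4 (ALU): stall RD_PORT — free A1,Mu1,Ld1,B0 rp1 wp3
slot 5 (MEM): stall RD_PORT — free A1,Mu1,Ld1,B0 rp1 wp3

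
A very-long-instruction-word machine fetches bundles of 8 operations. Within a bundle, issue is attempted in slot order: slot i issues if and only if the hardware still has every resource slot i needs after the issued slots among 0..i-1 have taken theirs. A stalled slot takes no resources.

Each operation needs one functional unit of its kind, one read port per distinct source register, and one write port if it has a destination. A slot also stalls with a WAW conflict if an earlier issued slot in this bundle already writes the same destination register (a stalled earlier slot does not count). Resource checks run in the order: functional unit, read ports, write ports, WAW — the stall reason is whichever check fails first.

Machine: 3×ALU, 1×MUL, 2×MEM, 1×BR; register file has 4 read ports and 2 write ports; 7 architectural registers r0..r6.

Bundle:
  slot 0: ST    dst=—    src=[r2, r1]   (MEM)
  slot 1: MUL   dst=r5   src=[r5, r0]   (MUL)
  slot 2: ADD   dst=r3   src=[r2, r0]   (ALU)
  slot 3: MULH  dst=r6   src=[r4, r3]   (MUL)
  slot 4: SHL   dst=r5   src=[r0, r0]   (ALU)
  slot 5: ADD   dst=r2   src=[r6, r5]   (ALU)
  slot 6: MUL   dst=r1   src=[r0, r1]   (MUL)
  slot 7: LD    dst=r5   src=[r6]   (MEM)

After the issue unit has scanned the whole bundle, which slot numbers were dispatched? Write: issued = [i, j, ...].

issued = [0, 1]

slot 0 (MEM): ISSUE — free A3,Mu1,Ld1,B1 rp2 wp2
slot 1 (MUL): ISSUE — free A3,Mu0,Ld1,B1 rp0 wp1
slot 2 (ALU): stall RD_PORT — free A3,Mu0,Ld1,B1 rp0 wp1
slot 3 (MUL): stall FU — free A3,Mu0,Ld1,B1 rp0 wp1
slot 4 (ALU): stall RD_PORT — free A3,Mu0,Ld1,B1 rp0 wp1
slot 5 (ALU): stall RD_PORT — free A3,Mu0,Ld1,B1 rp0 wp1
slot 6 (MUL): stall FU — free A3,Mu0,Ld1,B1 rp0 wp1
slot 7 (MEM): stall RD_PORT — free A3,Mu0,Ld1,B1 rp0 wp1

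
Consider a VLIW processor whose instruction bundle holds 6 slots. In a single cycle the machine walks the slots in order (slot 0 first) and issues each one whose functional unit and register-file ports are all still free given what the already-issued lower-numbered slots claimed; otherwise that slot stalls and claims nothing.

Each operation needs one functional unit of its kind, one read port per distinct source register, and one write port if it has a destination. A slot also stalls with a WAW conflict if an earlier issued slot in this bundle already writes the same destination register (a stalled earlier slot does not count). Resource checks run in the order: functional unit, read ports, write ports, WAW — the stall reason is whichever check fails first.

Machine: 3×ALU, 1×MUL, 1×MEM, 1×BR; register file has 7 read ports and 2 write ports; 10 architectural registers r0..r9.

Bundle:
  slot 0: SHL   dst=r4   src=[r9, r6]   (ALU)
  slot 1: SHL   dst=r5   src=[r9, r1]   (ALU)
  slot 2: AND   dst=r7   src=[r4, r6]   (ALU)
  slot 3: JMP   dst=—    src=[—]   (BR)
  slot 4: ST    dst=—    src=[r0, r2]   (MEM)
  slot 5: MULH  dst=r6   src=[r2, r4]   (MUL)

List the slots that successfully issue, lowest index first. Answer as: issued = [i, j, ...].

issued = [0, 1, 3, 4]

[0] ALU needs rd=2 wr=1: ok; after: ALU=2 MUL=1 MEM=1 BR=1, R=5, W=1
[1] ALU needs rd=2 wr=1: ok; after: ALU=1 MUL=1 MEM=1 BR=1, R=3, W=0
[2] ALU needs rd=2 wr=1: WR_PORT; after: ALU=1 MUL=1 MEM=1 BR=1, R=3, W=0
[3] BR needs rd=0 wr=0: ok; after: ALU=1 MUL=1 MEM=1 BR=0, R=3, W=0
[4] MEM needs rd=2 wr=0: ok; after: ALU=1 MUL=1 MEM=0 BR=0, R=1, W=0
[5] MUL needs rd=2 wr=1: RD_PORT; after: ALU=1 MUL=1 MEM=0 BR=0, R=1, W=0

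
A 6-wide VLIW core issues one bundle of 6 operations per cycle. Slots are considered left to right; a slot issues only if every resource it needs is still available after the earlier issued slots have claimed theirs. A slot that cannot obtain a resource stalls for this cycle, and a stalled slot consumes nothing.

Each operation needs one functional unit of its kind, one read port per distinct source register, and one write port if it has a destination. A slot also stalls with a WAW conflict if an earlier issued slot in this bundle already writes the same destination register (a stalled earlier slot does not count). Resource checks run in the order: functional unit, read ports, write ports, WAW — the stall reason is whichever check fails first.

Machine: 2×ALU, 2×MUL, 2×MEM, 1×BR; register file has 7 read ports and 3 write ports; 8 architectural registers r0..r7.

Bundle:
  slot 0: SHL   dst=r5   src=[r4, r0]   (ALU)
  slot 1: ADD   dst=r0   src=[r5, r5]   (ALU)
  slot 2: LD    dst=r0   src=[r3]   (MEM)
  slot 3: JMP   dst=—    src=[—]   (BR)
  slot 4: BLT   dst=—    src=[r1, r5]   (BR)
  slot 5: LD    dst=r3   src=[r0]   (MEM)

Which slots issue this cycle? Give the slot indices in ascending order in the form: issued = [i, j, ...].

issued = [0, 1, 3, 5]

  0. ALU→r5 ⇒ go  {1A/2Mu/2Ld/1B | 5r 2w}
  1. ALU→r0 ⇒ go  {0A/2Mu/2Ld/1B | 4r 1w}
  2. MEM→r0 ⇒ no(WAW)  {0A/2Mu/2Ld/1B | 4r 1w}
  3. BR ⇒ go  {0A/2Mu/2Ld/0B | 4r 1w}
  4. BR ⇒ no(FU)  {0A/2Mu/2Ld/0B | 4r 1w}
  5. MEM→r3 ⇒ go  {0A/2Mu/1Ld/0B | 3r 0w}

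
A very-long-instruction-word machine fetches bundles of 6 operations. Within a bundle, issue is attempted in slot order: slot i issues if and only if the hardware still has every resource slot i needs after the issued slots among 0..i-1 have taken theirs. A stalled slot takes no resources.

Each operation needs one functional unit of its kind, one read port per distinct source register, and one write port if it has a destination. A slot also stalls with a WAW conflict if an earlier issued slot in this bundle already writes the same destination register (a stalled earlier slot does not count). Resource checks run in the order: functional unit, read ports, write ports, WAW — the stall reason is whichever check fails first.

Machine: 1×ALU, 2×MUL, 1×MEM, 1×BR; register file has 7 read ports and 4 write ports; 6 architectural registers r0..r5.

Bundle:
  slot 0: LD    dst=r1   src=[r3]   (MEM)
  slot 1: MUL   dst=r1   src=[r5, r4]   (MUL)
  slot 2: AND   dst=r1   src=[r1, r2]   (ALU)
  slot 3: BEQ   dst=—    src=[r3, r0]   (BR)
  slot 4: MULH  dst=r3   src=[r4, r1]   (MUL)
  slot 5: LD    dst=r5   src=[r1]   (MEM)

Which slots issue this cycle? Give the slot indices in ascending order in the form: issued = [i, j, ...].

slot 0 (MEM): ISSUE — free A1,Mu2,Ld0,B1 rp6 wp3
slot 1 (MUL): stall WAW — free A1,Mu2,Ld0,B1 rp6 wp3
slot 2 (ALU): stall WAW — free A1,Mu2,Ld0,B1 rp6 wp3
slot 3 (BR): ISSUE — free A1,Mu2,Ld0,B0 rp4 wp3
slot 4 (MUL): ISSUE — free A1,Mu1,Ld0,B0 rp2 wp2
slot 5 (MEM): stall FU — free A1,Mu1,Ld0,B0 rp2 wp2

issued = [0, 3, 4]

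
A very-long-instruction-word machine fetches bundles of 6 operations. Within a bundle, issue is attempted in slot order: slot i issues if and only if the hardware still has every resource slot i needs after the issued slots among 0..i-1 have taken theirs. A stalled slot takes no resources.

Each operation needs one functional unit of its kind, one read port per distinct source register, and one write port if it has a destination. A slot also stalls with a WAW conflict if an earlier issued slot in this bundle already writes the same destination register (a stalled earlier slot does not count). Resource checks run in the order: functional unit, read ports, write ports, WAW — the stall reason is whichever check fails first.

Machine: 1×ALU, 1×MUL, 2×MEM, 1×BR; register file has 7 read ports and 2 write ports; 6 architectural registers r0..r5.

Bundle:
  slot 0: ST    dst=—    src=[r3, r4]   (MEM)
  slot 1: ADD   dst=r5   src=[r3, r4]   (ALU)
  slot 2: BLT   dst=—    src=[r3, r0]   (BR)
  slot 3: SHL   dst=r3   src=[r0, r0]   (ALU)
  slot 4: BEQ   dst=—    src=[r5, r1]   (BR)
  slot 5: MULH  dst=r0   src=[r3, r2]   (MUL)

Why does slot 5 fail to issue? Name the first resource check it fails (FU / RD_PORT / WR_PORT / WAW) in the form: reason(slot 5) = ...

slot 0 (MEM): ISSUE — free A1,Mu1,Ld1,B1 rp5 wp2
slot 1 (ALU): ISSUE — free A0,Mu1,Ld1,B1 rp3 wp1
slot 2 (BR): ISSUE — free A0,Mu1,Ld1,B0 rp1 wp1
slot 3 (ALU): stall FU — free A0,Mu1,Ld1,B0 rp1 wp1
slot 4 (BR): stall FU — free A0,Mu1,Ld1,B0 rp1 wp1
slot 5 (MUL): stall RD_PORT — free A0,Mu1,Ld1,B0 rp1 wp1

reason(slot 5) = RD_PORT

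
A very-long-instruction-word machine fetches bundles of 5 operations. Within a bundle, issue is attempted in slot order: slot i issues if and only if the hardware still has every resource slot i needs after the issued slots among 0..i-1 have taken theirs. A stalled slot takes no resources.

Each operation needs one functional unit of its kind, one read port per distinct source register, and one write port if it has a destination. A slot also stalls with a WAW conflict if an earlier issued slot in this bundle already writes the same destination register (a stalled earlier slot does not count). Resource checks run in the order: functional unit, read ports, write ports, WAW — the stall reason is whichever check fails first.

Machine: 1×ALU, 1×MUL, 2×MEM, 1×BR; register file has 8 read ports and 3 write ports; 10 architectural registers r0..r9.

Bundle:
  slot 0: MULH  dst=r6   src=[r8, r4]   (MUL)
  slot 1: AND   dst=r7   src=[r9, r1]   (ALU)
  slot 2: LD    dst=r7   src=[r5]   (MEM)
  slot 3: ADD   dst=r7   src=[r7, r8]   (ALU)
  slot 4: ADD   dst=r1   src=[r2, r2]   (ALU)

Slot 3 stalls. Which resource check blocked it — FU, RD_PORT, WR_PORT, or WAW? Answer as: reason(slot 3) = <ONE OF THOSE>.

reason(slot 3) = FU

  0. MUL→r6 ⇒ go  {1A/0Mu/2Ld/1B | 6r 2w}
  1. ALU→r7 ⇒ go  {0A/0Mu/2Ld/1B | 4r 1w}
  2. MEM→r7 ⇒ no(WAW)  {0A/0Mu/2Ld/1B | 4r 1w}
  3. ALU→r7 ⇒ no(FU)  {0A/0Mu/2Ld/1B | 4r 1w}
  4. ALU→r1 ⇒ no(FU)  {0A/0Mu/2Ld/1B | 4r 1w}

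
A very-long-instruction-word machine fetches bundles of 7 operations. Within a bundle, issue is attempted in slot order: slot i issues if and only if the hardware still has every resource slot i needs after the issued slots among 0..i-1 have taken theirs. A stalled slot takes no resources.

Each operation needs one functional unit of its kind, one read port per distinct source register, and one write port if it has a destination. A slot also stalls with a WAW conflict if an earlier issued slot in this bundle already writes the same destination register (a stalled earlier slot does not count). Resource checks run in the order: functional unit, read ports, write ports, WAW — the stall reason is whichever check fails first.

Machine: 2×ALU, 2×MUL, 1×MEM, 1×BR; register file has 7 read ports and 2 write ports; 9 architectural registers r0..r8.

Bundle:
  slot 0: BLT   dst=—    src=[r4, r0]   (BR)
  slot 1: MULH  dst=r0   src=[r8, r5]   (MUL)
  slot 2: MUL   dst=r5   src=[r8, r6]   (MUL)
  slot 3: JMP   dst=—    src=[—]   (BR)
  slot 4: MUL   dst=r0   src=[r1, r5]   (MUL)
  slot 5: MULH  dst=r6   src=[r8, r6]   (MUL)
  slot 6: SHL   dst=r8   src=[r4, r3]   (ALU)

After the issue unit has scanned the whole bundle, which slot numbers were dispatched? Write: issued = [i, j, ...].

(0) want 1×BR +2rd +0wr — yes → AL2|MU2|ME1|BR0|rd5|wr2
(1) want 1×MUL +2rd +1wr — yes → AL2|MU1|ME1|BR0|rd3|wr1
(2) want 1×MUL +2rd +1wr — yes → AL2|MU0|ME1|BR0|rd1|wr0
(3) want 1×BR +0rd +0wr — FU → AL2|MU0|ME1|BR0|rd1|wr0
(4) want 1×MUL +2rd +1wr — FU → AL2|MU0|ME1|BR0|rd1|wr0
(5) want 1×MUL +2rd +1wr — FU → AL2|MU0|ME1|BR0|rd1|wr0
(6) want 1×ALU +2rd +1wr — RD_PORT → AL2|MU0|ME1|BR0|rd1|wr0

issued = [0, 1, 2]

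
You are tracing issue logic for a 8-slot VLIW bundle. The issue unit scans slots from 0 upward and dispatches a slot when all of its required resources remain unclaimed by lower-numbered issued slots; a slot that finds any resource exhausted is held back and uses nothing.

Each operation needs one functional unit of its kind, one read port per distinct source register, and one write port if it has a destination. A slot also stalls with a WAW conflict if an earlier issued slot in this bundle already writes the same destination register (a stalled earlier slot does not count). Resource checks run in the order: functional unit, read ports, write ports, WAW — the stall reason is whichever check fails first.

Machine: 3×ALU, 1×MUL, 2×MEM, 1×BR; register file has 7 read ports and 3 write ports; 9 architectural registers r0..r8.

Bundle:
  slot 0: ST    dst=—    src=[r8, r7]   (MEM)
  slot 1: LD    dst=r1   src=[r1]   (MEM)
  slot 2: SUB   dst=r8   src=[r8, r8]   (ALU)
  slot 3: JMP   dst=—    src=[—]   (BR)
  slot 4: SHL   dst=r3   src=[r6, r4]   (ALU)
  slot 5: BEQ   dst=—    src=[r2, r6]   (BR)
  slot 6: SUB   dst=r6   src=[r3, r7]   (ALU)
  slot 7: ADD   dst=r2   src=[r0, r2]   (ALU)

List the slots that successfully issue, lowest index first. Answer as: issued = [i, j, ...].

(0) want 1×MEM +2rd +0wr — yes → AL3|MU1|ME1|BR1|rd5|wr3
(1) want 1×MEM +1rd +1wr — yes → AL3|MU1|ME0|BR1|rd4|wr2
(2) want 1×ALU +1rd +1wr — yes → AL2|MU1|ME0|BR1|rd3|wr1
(3) want 1×BR +0rd +0wr — yes → AL2|MU1|ME0|BR0|rd3|wr1
(4) want 1×ALU +2rd +1wr — yes → AL1|MU1|ME0|BR0|rd1|wr0
(5) want 1×BR +2rd +0wr — FU → AL1|MU1|ME0|BR0|rd1|wr0
(6) want 1×ALU +2rd +1wr — RD_PORT → AL1|MU1|ME0|BR0|rd1|wr0
(7) want 1×ALU +2rd +1wr — RD_PORT → AL1|MU1|ME0|BR0|rd1|wr0

issued = [0, 1, 2, 3, 4]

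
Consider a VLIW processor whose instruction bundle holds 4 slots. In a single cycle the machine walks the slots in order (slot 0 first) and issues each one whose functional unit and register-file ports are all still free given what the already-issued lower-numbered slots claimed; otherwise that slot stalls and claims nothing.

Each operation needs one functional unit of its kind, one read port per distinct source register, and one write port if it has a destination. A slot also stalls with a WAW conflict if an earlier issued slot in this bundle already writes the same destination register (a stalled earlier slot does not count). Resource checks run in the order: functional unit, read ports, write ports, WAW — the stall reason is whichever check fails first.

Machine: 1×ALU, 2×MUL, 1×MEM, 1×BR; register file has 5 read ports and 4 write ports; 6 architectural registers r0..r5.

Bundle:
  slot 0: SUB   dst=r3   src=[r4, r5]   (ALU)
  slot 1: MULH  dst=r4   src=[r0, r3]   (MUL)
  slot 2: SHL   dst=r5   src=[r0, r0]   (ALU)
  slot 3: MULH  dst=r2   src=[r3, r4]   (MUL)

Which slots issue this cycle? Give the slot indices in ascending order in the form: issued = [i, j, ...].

(0) want 1×ALU +2rd +1wr — yes → AL0|MU2|ME1|BR1|rd3|wr3
(1) want 1×MUL +2rd +1wr — yes → AL0|MU1|ME1|BR1|rd1|wr2
(2) want 1×ALU +1rd +1wr — FU → AL0|MU1|ME1|BR1|rd1|wr2
(3) want 1×MUL +2rd +1wr — RD_PORT → AL0|MU1|ME1|BR1|rd1|wr2

issued = [0, 1]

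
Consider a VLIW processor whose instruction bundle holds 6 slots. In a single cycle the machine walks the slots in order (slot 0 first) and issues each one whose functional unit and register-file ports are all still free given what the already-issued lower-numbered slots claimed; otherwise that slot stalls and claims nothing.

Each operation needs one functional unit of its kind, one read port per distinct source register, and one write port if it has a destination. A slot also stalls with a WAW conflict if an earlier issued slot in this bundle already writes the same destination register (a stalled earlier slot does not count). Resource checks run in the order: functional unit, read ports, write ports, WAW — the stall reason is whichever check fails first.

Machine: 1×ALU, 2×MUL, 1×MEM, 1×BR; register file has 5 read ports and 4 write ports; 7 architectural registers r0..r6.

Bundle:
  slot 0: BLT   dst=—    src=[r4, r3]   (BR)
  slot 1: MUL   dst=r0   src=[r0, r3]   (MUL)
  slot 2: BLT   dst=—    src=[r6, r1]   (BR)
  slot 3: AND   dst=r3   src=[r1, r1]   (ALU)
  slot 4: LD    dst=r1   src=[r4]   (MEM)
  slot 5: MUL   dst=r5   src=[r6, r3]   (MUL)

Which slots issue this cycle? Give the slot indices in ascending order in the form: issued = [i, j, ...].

  0. BR ⇒ go  {1A/2Mu/1Ld/0B | 3r 4w}
  1. MUL→r0 ⇒ go  {1A/1Mu/1Ld/0B | 1r 3w}
  2. BR ⇒ no(FU)  {1A/1Mu/1Ld/0B | 1r 3w}
  3. ALU→r3 ⇒ go  {0A/1Mu/1Ld/0B | 0r 2w}
  4. MEM→r1 ⇒ no(RD_PORT)  {0A/1Mu/1Ld/0B | 0r 2w}
  5. MUL→r5 ⇒ no(RD_PORT)  {0A/1Mu/1Ld/0B | 0r 2w}

issued = [0, 1, 3]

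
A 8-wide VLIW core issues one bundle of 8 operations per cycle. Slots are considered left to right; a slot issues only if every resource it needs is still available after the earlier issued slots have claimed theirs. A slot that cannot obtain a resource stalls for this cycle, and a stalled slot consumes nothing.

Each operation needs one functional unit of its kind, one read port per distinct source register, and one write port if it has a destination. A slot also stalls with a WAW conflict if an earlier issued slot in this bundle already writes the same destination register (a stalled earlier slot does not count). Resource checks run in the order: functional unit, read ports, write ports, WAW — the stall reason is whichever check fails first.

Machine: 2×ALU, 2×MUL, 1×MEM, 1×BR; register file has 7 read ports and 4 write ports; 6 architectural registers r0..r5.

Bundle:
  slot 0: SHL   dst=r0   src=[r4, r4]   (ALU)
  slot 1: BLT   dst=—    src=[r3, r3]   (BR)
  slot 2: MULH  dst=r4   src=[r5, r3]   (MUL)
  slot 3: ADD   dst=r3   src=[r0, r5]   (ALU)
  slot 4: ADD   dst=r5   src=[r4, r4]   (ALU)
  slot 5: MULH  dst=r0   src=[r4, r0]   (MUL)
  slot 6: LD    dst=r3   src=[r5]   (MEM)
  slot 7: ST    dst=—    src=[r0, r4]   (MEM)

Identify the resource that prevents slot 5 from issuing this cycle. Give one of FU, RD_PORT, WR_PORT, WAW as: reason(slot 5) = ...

reason(slot 5) = RD_PORT

  0. ALU→r0 ⇒ go  {1A/2Mu/1Ld/1B | 6r 3w}
  1. BR ⇒ go  {1A/2Mu/1Ld/0B | 5r 3w}
  2. MUL→r4 ⇒ go  {1A/1Mu/1Ld/0B | 3r 2w}
  3. ALU→r3 ⇒ go  {0A/1Mu/1Ld/0B | 1r 1w}
  4. ALU→r5 ⇒ no(FU)  {0A/1Mu/1Ld/0B | 1r 1w}
  5. MUL→r0 ⇒ no(RD_PORT)  {0A/1Mu/1Ld/0B | 1r 1w}
  6. MEM→r3 ⇒ no(WAW)  {0A/1Mu/1Ld/0B | 1r 1w}
  7. MEM ⇒ no(RD_PORT)  {0A/1Mu/1Ld/0B | 1r 1w}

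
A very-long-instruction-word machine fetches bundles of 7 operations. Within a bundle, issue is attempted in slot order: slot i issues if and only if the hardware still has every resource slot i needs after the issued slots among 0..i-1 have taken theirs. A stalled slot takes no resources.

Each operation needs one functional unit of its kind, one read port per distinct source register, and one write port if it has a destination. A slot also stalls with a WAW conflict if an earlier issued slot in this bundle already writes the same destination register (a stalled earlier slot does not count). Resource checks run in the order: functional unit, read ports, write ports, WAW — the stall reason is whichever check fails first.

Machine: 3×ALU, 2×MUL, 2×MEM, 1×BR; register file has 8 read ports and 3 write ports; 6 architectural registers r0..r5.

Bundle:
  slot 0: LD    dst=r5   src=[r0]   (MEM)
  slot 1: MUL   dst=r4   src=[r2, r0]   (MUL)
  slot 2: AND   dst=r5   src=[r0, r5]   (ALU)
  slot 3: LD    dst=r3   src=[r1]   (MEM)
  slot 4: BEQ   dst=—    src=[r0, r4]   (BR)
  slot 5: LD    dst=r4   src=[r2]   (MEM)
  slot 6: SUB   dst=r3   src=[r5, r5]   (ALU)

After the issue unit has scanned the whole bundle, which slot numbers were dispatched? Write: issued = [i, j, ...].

#0 MEM src=r0 dispatched  <A:3 Mu:2 Ld:1 B:1 rd:7 wr:2>
#1 MUL src=r2,r0 dispatched  <A:3 Mu:1 Ld:1 B:1 rd:5 wr:1>
#2 ALU src=r0,r5 held:WAW  <A:3 Mu:1 Ld:1 B:1 rd:5 wr:1>
#3 MEM src=r1 dispatched  <A:3 Mu:1 Ld:0 B:1 rd:4 wr:0>
#4 BR src=r0,r4 dispatched  <A:3 Mu:1 Ld:0 B:0 rd:2 wr:0>
#5 MEM src=r2 held:FU  <A:3 Mu:1 Ld:0 B:0 rd:2 wr:0>
#6 ALU src=r5,r5 held:WR_PORT  <A:3 Mu:1 Ld:0 B:0 rd:2 wr:0>

issued = [0, 1, 3, 4]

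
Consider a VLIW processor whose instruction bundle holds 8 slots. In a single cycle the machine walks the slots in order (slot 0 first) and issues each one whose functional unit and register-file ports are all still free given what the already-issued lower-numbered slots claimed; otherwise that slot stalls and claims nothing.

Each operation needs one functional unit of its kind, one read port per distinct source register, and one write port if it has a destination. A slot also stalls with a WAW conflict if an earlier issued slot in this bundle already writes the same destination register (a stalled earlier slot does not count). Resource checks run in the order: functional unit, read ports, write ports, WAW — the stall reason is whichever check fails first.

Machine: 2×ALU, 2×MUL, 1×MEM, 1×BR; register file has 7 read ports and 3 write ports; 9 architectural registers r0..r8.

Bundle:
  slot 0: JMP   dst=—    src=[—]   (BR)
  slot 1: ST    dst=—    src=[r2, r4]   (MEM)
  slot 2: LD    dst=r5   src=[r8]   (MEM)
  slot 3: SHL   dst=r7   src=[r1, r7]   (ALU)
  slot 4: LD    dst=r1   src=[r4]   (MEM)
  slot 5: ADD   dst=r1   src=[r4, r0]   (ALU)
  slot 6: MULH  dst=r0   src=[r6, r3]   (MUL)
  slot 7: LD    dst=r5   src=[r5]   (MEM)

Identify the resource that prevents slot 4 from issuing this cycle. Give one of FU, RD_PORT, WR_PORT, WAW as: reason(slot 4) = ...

reason(slot 4) = FU

slot 0 (BR): ISSUE — free A2,Mu2,Ld1,B0 rp7 wp3
slot 1 (MEM): ISSUE — free A2,Mu2,Ld0,B0 rp5 wp3
slot 2 (MEM): stall FU — free A2,Mu2,Ld0,B0 rp5 wp3
slot 3 (ALU): ISSUE — free A1,Mu2,Ld0,B0 rp3 wp2
slot 4 (MEM): stall FU — free A1,Mu2,Ld0,B0 rp3 wp2
slot 5 (ALU): ISSUE — free A0,Mu2,Ld0,B0 rp1 wp1
slot 6 (MUL): stall RD_PORT — free A0,Mu2,Ld0,B0 rp1 wp1
slot 7 (MEM): stall FU — free A0,Mu2,Ld0,B0 rp1 wp1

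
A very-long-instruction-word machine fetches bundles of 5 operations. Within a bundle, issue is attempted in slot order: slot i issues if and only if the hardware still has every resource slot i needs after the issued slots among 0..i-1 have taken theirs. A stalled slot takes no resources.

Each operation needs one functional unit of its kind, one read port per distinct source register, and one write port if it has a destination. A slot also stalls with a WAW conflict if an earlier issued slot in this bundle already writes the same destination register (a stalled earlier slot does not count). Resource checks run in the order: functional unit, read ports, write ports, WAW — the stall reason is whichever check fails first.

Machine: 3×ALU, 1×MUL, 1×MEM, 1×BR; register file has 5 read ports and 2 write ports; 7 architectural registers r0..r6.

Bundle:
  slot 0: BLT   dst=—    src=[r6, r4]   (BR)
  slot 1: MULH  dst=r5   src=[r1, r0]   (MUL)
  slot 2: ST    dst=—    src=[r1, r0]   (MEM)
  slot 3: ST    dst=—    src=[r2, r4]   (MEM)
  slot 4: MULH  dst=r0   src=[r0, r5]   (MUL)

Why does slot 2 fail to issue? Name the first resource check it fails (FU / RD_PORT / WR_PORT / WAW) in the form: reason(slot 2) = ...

slot 0 (BR): ISSUE — free A3,Mu1,Ld1,B0 rp3 wp2
slot 1 (MUL): ISSUE — free A3,Mu0,Ld1,B0 rp1 wp1
slot 2 (MEM): stall RD_PORT — free A3,Mu0,Ld1,B0 rp1 wp1
slot 3 (MEM): stall RD_PORT — free A3,Mu0,Ld1,B0 rp1 wp1
slot 4 (MUL): stall FU — free A3,Mu0,Ld1,B0 rp1 wp1

reason(slot 2) = RD_PORT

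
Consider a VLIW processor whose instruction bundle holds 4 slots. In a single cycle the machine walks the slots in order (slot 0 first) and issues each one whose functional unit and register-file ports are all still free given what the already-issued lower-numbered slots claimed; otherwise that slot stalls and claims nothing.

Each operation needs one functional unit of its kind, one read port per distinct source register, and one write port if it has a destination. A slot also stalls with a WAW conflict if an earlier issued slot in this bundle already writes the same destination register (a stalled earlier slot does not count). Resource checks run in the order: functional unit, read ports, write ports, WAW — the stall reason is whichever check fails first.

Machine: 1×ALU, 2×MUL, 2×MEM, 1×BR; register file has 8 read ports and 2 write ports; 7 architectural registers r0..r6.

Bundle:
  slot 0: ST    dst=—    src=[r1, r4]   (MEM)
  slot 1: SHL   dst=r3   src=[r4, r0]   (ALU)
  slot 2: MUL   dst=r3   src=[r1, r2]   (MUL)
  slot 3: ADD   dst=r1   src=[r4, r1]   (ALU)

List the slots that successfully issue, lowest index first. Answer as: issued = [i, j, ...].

slot 0 (MEM): ISSUE — free A1,Mu2,Ld1,B1 rp6 wp2
slot 1 (ALU): ISSUE — free A0,Mu2,Ld1,B1 rp4 wp1
slot 2 (MUL): stall WAW — free A0,Mu2,Ld1,B1 rp4 wp1
slot 3 (ALU): stall FU — free A0,Mu2,Ld1,B1 rp4 wp1

issued = [0, 1]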